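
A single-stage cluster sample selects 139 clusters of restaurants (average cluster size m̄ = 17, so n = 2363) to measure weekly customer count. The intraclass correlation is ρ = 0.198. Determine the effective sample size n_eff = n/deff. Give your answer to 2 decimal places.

566.94

deff = 1 + (17 − 1)·0.198 = 1 + 3.168 = 4.168.
n_eff = 2363 / 4.168 = 566.94.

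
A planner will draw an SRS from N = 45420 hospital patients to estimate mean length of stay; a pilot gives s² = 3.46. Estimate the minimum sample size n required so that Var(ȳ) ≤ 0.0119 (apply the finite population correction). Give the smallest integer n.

Without fpc, n₀ = s²/D = 3.46/0.0119 = 290.7563.
With fpc, (1 − n/N)·s²/n ≤ D requires n ≥ n₀/(1 + n₀/N) = 290.7563/(1 + 290.7563/45420) = 288.9069.
Rounding up, n = 289.

289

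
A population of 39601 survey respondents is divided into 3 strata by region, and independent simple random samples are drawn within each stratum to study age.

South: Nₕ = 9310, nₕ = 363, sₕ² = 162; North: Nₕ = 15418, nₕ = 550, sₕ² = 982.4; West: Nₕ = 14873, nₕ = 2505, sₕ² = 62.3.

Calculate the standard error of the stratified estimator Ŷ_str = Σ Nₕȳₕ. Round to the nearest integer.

21242

Var(Ŷ_str) = Σₕ Nₕ²(1 − fₕ)sₕ²/nₕ.
South: 9310²·(1 − 363/9310)·162/363 = 3.7173676 × 10^7.
North: 15418²·(1 − 550/15418)·982.4/550 = 4.0945507 × 10^8.
West: 14873²·(1 − 2505/14873)·62.3/2505 = 4.5748659 × 10^6.
Sum = 4.5120361 × 10^8.
SE = √(4.5120361 × 10^8) = 21242.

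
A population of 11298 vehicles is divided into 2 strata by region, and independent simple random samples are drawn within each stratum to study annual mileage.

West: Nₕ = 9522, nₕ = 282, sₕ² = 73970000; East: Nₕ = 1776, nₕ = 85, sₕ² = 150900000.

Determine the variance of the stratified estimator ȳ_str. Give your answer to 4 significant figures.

Var(ȳ_str) = Σₕ Wₕ²(1 − fₕ)sₕ²/nₕ with Wₕ = Nₕ/N, N = 11298.
West: Wₕ = 0.84280404; term = 0.84280404²·(1 − 0.02961563)·73970000/282 = 180802.12.
East: Wₕ = 0.15719596; term = 0.15719596²·(1 − 0.04786036)·150900000/85 = 41768.968.
Sum = 222571.09.

222600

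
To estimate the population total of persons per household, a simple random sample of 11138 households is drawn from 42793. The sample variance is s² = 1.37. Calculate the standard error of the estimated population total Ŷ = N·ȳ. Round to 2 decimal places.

408.19

Var(Ŷ) = N²·Var(ȳ) = N²·(1 − n/N)·s²/n.
f = 11138/42793 = 0.26027621; Var(ȳ) = 0.73972379·1.37/11138 = 9.0987753 × 10^-5.
Var(Ŷ) = 42793² · (9.0987753 × 10^-5) = 166620.49.
SE(Ŷ) = √(166620.49) = 408.19.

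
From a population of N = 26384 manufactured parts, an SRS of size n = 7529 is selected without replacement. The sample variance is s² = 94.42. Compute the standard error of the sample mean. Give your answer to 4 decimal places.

Under SRS without replacement, Var(ȳ) = (1 − f)·s²/n with f = n/N = 7529/26384 = 0.28536234.
Var(ȳ) = (1 − 0.28536234)·94.42/7529 = 0.71463766·0.012540842 = 0.008962158.
SE(ȳ) = √(0.008962158) = 0.0947.

0.0947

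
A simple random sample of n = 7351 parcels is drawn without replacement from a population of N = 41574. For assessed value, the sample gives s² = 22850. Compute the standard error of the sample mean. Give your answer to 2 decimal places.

1.60

Under SRS without replacement, Var(ȳ) = (1 − f)·s²/n with f = n/N = 7351/41574 = 0.17681724.
Var(ȳ) = (1 − 0.17681724)·22850/7351 = 0.82318276·3.1084206 = 2.5587983.
SE(ȳ) = √(2.5587983) = 1.60.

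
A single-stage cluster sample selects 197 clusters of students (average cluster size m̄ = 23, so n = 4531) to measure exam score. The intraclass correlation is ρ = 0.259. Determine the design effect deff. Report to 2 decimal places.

deff = 1 + (23 − 1)·0.259 = 1 + 5.698 = 6.698.

6.70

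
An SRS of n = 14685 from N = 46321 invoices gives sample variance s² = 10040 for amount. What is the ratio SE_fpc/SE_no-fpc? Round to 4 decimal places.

f = n/N = 14685/46321 = 0.31702683.
SE_no-fpc = √(s²/n) = 0.826856; SE_fpc = √((1−f)s²/n) = 0.68333191.
Ratio = √(1−f) = 0.82642191.

0.8264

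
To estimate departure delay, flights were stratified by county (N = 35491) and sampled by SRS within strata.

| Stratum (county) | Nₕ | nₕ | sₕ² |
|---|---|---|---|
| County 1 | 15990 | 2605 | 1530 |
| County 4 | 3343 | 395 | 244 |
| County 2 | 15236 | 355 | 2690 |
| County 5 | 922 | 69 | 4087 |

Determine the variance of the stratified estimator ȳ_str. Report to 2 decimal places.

Var(ȳ_str) = Σₕ Wₕ²(1 − fₕ)sₕ²/nₕ with Wₕ = Nₕ/N, N = 35491.
County 1: Wₕ = 0.45053676; term = 0.45053676²·(1 − 0.16291432)·1530/2605 = 0.099796215.
County 4: Wₕ = 0.09419289; term = 0.09419289²·(1 − 0.11815734)·244/395 = 0.0048330369.
County 2: Wₕ = 0.42929193; term = 0.42929193²·(1 − 0.02330008)·2690/355 = 1.3639251.
County 5: Wₕ = 0.02597842; term = 0.02597842²·(1 − 0.07483731)·4087/69 = 0.036982735.
Sum = 1.5055371.

1.51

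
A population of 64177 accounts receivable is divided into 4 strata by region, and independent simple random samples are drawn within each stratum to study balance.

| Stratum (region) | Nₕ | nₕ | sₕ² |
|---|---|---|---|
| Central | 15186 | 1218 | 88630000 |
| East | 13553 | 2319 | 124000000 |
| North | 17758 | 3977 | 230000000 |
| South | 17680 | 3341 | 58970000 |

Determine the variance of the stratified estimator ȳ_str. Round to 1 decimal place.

10246.9

Var(ȳ_str) = Σₕ Wₕ²(1 − fₕ)sₕ²/nₕ with Wₕ = Nₕ/N, N = 64177.
Central: Wₕ = 0.23662683; term = 0.23662683²·(1 − 0.08020545)·88630000/1218 = 3747.5916.
East: Wₕ = 0.21118158; term = 0.21118158²·(1 − 0.17110603)·124000000/2319 = 1976.66.
North: Wₕ = 0.27670349; term = 0.27670349²·(1 − 0.22395540)·230000000/3977 = 3436.2773.
South: Wₕ = 0.27548810; term = 0.27548810²·(1 − 0.18897059)·58970000/3341 = 1086.418.
Sum = 10246.947.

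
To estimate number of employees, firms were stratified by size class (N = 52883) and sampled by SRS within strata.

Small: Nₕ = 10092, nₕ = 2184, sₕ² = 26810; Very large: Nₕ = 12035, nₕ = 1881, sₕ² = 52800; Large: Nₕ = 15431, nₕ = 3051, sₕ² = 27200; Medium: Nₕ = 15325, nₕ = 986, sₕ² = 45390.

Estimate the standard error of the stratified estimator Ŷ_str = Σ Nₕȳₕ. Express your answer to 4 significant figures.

Var(Ŷ_str) = Σₕ Nₕ²(1 − fₕ)sₕ²/nₕ.
Small: 10092²·(1 − 2184/10092)·26810/2184 = 9.7968866 × 10^8.
Very large: 12035²·(1 − 1881/12035)·52800/1881 = 3.4302706 × 10^9.
Large: 15431²·(1 − 3051/15431)·27200/3051 = 1.703105 × 10^9.
Medium: 15325²·(1 − 986/15325)·45390/986 = 1.0115855 × 10^10.
Sum = 1.6228919 × 10^10.
SE = √(1.6228919 × 10^10) = 127400.

127400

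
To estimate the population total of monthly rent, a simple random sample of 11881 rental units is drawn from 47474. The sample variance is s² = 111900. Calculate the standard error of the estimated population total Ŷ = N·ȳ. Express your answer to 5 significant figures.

126150

Var(Ŷ) = N²·Var(ȳ) = N²·(1 − n/N)·s²/n.
f = 11881/47474 = 0.25026330; Var(ȳ) = 0.74973670·111900/11881 = 7.0613195.
Var(Ŷ) = 47474² · 7.0613195 = 1.5914665 × 10^10.
SE(Ŷ) = √(1.5914665 × 10^10) = 126150.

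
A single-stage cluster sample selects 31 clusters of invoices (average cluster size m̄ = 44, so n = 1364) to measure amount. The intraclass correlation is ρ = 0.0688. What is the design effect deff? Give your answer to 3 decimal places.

3.958

deff = 1 + (44 − 1)·0.0688 = 1 + 2.9584 = 3.9584.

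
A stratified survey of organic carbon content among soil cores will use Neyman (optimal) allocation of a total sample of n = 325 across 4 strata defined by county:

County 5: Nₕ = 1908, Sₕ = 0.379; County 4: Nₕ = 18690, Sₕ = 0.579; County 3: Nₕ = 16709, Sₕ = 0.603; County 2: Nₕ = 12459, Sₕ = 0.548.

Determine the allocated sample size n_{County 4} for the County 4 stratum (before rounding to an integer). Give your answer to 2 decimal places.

Neyman allocation: nₕ = n·NₕSₕ / Σⱼ NⱼSⱼ.
Σ NⱼSⱼ = 1908·0.379 + 18690·0.579 + 16709·0.603 + 12459·0.548 = 28447.701.
n_{County 4} = 325·18690·0.579 / 28447.701 = 123.63.

123.63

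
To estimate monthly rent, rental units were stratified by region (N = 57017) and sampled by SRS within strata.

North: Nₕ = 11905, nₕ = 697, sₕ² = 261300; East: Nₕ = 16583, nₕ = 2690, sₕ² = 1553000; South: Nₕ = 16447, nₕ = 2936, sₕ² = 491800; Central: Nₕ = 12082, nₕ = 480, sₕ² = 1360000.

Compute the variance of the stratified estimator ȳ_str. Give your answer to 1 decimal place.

189.9

Var(ȳ_str) = Σₕ Wₕ²(1 − fₕ)sₕ²/nₕ with Wₕ = Nₕ/N, N = 57017.
North: Wₕ = 0.20879738; term = 0.20879738²·(1 − 0.05854683)·261300/697 = 15.387052.
East: Wₕ = 0.29084308; term = 0.29084308²·(1 − 0.16221432)·1553000/2690 = 40.913778.
South: Wₕ = 0.28845783; term = 0.28845783²·(1 − 0.17851280)·491800/2936 = 11.449801.
Central: Wₕ = 0.21190171; term = 0.21190171²·(1 − 0.03972852)·1360000/480 = 122.16889.
Sum = 189.91952.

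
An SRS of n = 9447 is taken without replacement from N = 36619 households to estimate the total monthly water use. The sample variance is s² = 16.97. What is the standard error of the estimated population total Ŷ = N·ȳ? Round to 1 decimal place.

Var(Ŷ) = N²·Var(ȳ) = N²·(1 − n/N)·s²/n.
f = 9447/36619 = 0.25798083; Var(ȳ) = 0.74201917·16.97/9447 = 0.0013329168.
Var(Ŷ) = 36619² · 0.0013329168 = 1.7873763 × 10^6.
SE(Ŷ) = √(1.7873763 × 10^6) = 1336.9.

1336.9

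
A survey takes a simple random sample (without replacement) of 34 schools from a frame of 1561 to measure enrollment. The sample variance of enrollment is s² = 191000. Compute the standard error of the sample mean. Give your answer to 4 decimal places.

74.1302

Under SRS without replacement, Var(ȳ) = (1 − f)·s²/n with f = n/N = 34/1561 = 0.02178091.
Var(ȳ) = (1 − 0.02178091)·191000/34 = 0.97821909·5617.6471 = 5495.2896.
SE(ȳ) = √(5495.2896) = 74.1302.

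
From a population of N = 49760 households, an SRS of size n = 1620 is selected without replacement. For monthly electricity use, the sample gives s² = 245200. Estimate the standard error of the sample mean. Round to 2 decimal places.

Under SRS without replacement, Var(ȳ) = (1 − f)·s²/n with f = n/N = 1620/49760 = 0.03255627.
Var(ȳ) = (1 − 0.03255627)·245200/1620 = 0.96744373·151.35802 = 146.43037.
SE(ȳ) = √(146.43037) = 12.10.

12.10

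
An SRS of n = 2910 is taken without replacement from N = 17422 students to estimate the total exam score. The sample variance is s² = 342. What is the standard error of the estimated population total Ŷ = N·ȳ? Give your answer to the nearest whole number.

Var(Ŷ) = N²·Var(ȳ) = N²·(1 − n/N)·s²/n.
f = 2910/17422 = 0.16703019; Var(ȳ) = 0.83296981·342/2910 = 0.097895421.
Var(Ŷ) = 17422² · 0.097895421 = 2.9713814 × 10^7.
SE(Ŷ) = √(2.9713814 × 10^7) = 5451.

5451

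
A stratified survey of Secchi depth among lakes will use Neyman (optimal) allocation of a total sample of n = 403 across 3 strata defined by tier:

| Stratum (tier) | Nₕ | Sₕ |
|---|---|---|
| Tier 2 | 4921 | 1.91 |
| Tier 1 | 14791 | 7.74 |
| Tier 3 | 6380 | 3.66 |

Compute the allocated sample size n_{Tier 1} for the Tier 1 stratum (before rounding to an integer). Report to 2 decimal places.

Neyman allocation: nₕ = n·NₕSₕ / Σⱼ NⱼSⱼ.
Σ NⱼSⱼ = 4921·1.91 + 14791·7.74 + 6380·3.66 = 147232.25.
n_{Tier 1} = 403·14791·7.74 / 147232.25 = 313.36.

313.36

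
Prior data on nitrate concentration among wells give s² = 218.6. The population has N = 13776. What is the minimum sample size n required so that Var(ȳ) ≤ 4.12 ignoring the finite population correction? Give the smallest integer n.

54

Without fpc, n₀ = s²/D = 218.6/4.12 = 53.0583.
Rounding up, n = 54.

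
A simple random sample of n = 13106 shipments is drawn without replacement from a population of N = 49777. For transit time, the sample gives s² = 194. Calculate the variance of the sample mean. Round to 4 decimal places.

0.0109

Under SRS without replacement, Var(ȳ) = (1 − f)·s²/n with f = n/N = 13106/49777 = 0.26329429.
Var(ȳ) = (1 − 0.26329429)·194/13106 = 0.73670571·0.014802381 = 0.010904998.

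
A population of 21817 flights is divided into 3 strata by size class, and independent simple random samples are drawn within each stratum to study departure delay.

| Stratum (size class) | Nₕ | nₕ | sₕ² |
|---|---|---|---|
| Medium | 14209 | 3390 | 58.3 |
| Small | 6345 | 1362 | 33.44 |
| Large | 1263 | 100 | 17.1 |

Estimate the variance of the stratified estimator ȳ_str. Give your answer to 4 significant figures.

Var(ȳ_str) = Σₕ Wₕ²(1 − fₕ)sₕ²/nₕ with Wₕ = Nₕ/N, N = 21817.
Medium: Wₕ = 0.65128111; term = 0.65128111²·(1 − 0.23858118)·58.3/3390 = 0.0055543012.
Small: Wₕ = 0.29082825; term = 0.29082825²·(1 − 0.21465721)·33.44/1362 = 0.0016308785.
Large: Wₕ = 0.05789064; term = 0.05789064²·(1 − 0.07917656)·17.1/100 = 5.2770245 × 10^-4.
Sum = 0.0077128822.

0.007713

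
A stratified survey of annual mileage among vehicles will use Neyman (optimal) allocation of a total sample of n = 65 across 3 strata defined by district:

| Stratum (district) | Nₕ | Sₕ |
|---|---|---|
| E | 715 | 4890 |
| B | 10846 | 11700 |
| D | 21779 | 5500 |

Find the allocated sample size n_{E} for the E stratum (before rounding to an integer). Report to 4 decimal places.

Neyman allocation: nₕ = n·NₕSₕ / Σⱼ NⱼSⱼ.
Σ NⱼSⱼ = 715·4890 + 10846·11700 + 21779·5500 = 2.5017905 × 10^8.
n_{E} = 65·715·4890 / (2.5017905 × 10^8) = 0.9084.

0.9084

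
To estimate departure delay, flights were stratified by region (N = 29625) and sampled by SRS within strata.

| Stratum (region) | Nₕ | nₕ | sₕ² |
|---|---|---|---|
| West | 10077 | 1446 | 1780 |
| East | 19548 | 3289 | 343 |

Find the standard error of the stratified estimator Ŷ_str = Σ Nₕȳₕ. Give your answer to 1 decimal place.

11841.0

Var(Ŷ_str) = Σₕ Nₕ²(1 − fₕ)sₕ²/nₕ.
West: 10077²·(1 − 1446/10077)·1780/1446 = 1.0706415 × 10^8.
East: 19548²·(1 − 3289/19548)·343/3289 = 3.314564 × 10^7.
Sum = 1.4020979 × 10^8.
SE = √(1.4020979 × 10^8) = 11841.0.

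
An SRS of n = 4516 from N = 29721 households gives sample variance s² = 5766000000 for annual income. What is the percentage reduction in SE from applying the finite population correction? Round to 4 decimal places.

7.9102

f = n/N = 4516/29721 = 0.15194644.
SE_no-fpc = √(s²/n) = 1129.9529; SE_fpc = √((1−f)s²/n) = 1040.5717.
Ratio = √(1−f) = 0.92089824. Reduction = 100·(1 − 0.92089824) = 7.9102%.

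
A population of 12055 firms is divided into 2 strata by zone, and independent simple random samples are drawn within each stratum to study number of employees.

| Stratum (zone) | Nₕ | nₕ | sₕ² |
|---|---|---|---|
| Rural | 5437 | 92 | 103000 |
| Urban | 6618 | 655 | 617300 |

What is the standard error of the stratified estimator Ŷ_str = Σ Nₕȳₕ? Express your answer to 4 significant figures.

264100

Var(Ŷ_str) = Σₕ Nₕ²(1 − fₕ)sₕ²/nₕ.
Rural: 5437²·(1 − 92/5437)·103000/92 = 3.2535422 × 10^10.
Urban: 6618²·(1 − 655/6618)·617300/655 = 3.7191744 × 10^10.
Sum = 6.9727166 × 10^10.
SE = √(6.9727166 × 10^10) = 264100.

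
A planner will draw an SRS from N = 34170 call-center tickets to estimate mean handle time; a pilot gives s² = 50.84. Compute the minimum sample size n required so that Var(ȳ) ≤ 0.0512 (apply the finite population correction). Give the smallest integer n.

Without fpc, n₀ = s²/D = 50.84/0.0512 = 992.9688.
With fpc, (1 − n/N)·s²/n ≤ D requires n ≥ n₀/(1 + n₀/N) = 992.9688/(1 + 992.9688/34170) = 964.9283.
Rounding up, n = 965.

965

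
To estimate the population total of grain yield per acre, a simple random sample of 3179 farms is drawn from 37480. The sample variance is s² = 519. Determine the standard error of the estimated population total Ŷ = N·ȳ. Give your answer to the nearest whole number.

Var(Ŷ) = N²·Var(ȳ) = N²·(1 − n/N)·s²/n.
f = 3179/37480 = 0.08481857; Var(ȳ) = 0.91518143·519/3179 = 0.1494115.
Var(Ŷ) = 37480² · 0.1494115 = 2.0988586 × 10^8.
SE(Ŷ) = √(2.0988586 × 10^8) = 14487.

14487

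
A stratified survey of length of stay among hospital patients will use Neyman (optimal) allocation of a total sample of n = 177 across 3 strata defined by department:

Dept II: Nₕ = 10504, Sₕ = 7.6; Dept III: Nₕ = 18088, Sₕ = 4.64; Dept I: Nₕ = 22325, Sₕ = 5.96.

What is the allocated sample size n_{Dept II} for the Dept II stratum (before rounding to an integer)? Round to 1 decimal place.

47.6

Neyman allocation: nₕ = n·NₕSₕ / Σⱼ NⱼSⱼ.
Σ NⱼSⱼ = 10504·7.6 + 18088·4.64 + 22325·5.96 = 296815.72.
n_{Dept II} = 177·10504·7.6 / 296815.72 = 47.6.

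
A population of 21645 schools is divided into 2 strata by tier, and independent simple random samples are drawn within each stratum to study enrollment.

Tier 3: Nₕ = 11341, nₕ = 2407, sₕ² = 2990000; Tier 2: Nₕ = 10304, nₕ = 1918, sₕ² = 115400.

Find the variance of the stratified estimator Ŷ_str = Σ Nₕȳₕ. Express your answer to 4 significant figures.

Var(Ŷ_str) = Σₕ Nₕ²(1 − fₕ)sₕ²/nₕ.
Tier 3: 11341²·(1 − 2407/11341)·2990000/2407 = 1.2586135 × 10^11.
Tier 2: 10304²·(1 − 1918/10304)·115400/1918 = 5.1989772 × 10^9.
Sum = 1.3106033 × 10^11.

1.311 × 10^11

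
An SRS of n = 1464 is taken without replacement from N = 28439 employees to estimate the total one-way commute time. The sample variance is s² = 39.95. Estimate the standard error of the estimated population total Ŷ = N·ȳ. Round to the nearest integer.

4575

Var(Ŷ) = N²·Var(ȳ) = N²·(1 − n/N)·s²/n.
f = 1464/28439 = 0.05147860; Var(ȳ) = 0.94852140·39.95/1464 = 0.02588349.
Var(Ŷ) = 28439² · 0.02588349 = 2.0933964 × 10^7.
SE(Ŷ) = √(2.0933964 × 10^7) = 4575.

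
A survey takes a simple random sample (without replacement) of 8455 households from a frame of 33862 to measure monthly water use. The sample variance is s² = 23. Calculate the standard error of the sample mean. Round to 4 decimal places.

0.0452

Under SRS without replacement, Var(ȳ) = (1 − f)·s²/n with f = n/N = 8455/33862 = 0.24968992.
Var(ȳ) = (1 − 0.24968992)·23/8455 = 0.75031008·0.0027202839 = 0.0020410564.
SE(ȳ) = √(0.0020410564) = 0.0452.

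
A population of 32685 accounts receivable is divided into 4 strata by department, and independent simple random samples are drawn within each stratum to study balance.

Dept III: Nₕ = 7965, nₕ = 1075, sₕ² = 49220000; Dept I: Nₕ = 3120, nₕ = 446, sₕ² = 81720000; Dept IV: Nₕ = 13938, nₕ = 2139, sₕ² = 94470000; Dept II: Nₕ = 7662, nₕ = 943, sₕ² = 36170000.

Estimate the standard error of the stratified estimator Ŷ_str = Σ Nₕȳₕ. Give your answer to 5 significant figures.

3.6441 × 10^6

Var(Ŷ_str) = Σₕ Nₕ²(1 − fₕ)sₕ²/nₕ.
Dept III: 7965²·(1 − 1075/7965)·49220000/1075 = 2.5126856 × 10^12.
Dept I: 3120²·(1 − 446/3120)·81720000/446 = 1.5286551 × 10^12.
Dept IV: 13938²·(1 − 2139/13938)·94470000/2139 = 7.2632132 × 10^12.
Dept II: 7662²·(1 − 943/7662)·36170000/943 = 1.9746203 × 10^12.
Sum = 1.3279174 × 10^13.
SE = √(1.3279174 × 10^13) = 3.6441 × 10^6.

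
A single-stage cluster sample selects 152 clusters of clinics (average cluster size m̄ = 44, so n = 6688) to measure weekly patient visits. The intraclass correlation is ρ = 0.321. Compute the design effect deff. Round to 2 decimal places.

14.80

deff = 1 + (44 − 1)·0.321 = 1 + 13.803 = 14.803.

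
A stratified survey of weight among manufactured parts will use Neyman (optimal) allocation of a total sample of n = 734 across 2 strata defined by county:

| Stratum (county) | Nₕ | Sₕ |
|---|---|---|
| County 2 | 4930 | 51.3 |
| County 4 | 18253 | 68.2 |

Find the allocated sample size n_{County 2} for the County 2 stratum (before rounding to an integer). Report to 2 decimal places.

Neyman allocation: nₕ = n·NₕSₕ / Σⱼ NⱼSⱼ.
Σ NⱼSⱼ = 4930·51.3 + 18253·68.2 = 1.4977636 × 10^6.
n_{County 2} = 734·4930·51.3 / (1.4977636 × 10^6) = 123.94.

123.94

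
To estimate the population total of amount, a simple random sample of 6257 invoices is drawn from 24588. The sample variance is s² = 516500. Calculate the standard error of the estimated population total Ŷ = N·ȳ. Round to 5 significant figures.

192890

Var(Ŷ) = N²·Var(ȳ) = N²·(1 − n/N)·s²/n.
f = 6257/24588 = 0.25447373; Var(ȳ) = 0.74552627·516500/6257 = 61.541365.
Var(Ŷ) = 24588² · 61.541365 = 3.7206047 × 10^10.
SE(Ŷ) = √(3.7206047 × 10^10) = 192890.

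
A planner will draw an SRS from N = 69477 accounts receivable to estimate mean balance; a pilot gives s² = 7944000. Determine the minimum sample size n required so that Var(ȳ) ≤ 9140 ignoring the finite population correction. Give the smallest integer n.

870

Without fpc, n₀ = s²/D = 7944000/9140 = 869.1466.
Rounding up, n = 870.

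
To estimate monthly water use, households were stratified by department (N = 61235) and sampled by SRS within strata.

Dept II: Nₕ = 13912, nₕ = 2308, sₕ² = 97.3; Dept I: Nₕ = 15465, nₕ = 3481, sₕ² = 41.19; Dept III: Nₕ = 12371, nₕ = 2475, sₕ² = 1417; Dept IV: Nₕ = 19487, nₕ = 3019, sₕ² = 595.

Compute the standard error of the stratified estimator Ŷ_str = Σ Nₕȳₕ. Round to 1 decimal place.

Var(Ŷ_str) = Σₕ Nₕ²(1 − fₕ)sₕ²/nₕ.
Dept II: 13912²·(1 − 2308/13912)·97.3/2308 = 6.8057239 × 10^6.
Dept I: 15465²·(1 − 3481/15465)·41.19/3481 = 2.1930044 × 10^6.
Dept III: 12371²·(1 − 2475/12371)·1417/2475 = 7.0090497 × 10^7.
Dept IV: 19487²·(1 − 3019/19487)·595/3019 = 6.3246966 × 10^7.
Sum = 1.4233619 × 10^8.
SE = √(1.4233619 × 10^8) = 11930.5.

11930.5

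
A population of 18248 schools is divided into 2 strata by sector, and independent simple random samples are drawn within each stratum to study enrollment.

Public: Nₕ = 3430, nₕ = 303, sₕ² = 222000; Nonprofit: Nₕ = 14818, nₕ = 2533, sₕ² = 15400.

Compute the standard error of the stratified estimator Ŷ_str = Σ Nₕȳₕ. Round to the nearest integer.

94684

Var(Ŷ_str) = Σₕ Nₕ²(1 − fₕ)sₕ²/nₕ.
Public: 3430²·(1 − 303/3430)·222000/303 = 7.8583677 × 10^9.
Nonprofit: 14818²·(1 − 2533/14818)·15400/2533 = 1.1067519 × 10^9.
Sum = 8.9651196 × 10^9.
SE = √(8.9651196 × 10^9) = 94684.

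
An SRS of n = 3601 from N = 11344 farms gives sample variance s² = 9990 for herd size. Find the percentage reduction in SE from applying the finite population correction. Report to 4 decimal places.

17.3826

f = n/N = 3601/11344 = 0.31743653.
SE_no-fpc = √(s²/n) = 1.6656018; SE_fpc = √((1−f)s²/n) = 1.3760769.
Ratio = √(1−f) = 0.82617399. Reduction = 100·(1 − 0.82617399) = 17.3826%.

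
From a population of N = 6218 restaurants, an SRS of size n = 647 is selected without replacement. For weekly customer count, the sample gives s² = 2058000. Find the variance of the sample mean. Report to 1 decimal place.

2849.9

Under SRS without replacement, Var(ȳ) = (1 − f)·s²/n with f = n/N = 647/6218 = 0.10405275.
Var(ȳ) = (1 − 0.10405275)·2058000/647 = 0.89594725·3180.8346 = 2849.86.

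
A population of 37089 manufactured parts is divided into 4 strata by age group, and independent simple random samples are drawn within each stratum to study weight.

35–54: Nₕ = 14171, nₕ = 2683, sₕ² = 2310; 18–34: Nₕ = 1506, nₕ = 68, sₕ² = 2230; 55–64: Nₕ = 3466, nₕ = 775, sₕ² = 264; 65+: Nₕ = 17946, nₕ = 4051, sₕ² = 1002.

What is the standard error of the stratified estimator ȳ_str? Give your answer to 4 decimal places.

0.4480

Var(ȳ_str) = Σₕ Wₕ²(1 − fₕ)sₕ²/nₕ with Wₕ = Nₕ/N, N = 37089.
35–54: Wₕ = 0.38208094; term = 0.38208094²·(1 − 0.18933032)·2310/2683 = 0.10189338.
18–34: Wₕ = 0.04060503; term = 0.04060503²·(1 − 0.04515272)·2230/68 = 0.051628506.
55–64: Wₕ = 0.09345089; term = 0.09345089²·(1 − 0.22360069)·264/775 = 0.0023096929.
65+: Wₕ = 0.48386314; term = 0.48386314²·(1 − 0.22573275)·1002/4051 = 0.044837506.
Sum = 0.20066908.
SE = √(0.20066908) = 0.4480.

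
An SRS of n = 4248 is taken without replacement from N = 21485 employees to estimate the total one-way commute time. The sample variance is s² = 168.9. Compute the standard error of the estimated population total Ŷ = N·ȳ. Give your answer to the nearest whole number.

3837

Var(Ŷ) = N²·Var(ȳ) = N²·(1 − n/N)·s²/n.
f = 4248/21485 = 0.19771934; Var(ȳ) = 0.80228066·168.9/4248 = 0.031898588.
Var(Ŷ) = 21485² · 0.031898588 = 1.4724555 × 10^7.
SE(Ŷ) = √(1.4724555 × 10^7) = 3837.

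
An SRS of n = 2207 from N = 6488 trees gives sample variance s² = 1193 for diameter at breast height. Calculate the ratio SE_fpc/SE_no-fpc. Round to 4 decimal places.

0.8123

f = n/N = 2207/6488 = 0.34016646.
SE_no-fpc = √(s²/n) = 0.73522295; SE_fpc = √((1−f)s²/n) = 0.59722262.
Ratio = √(1−f) = 0.81230138.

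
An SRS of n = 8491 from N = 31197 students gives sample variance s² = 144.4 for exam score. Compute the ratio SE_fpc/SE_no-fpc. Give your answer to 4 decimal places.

0.8531

f = n/N = 8491/31197 = 0.27217361.
SE_no-fpc = √(s²/n) = 0.13040798; SE_fpc = √((1−f)s²/n) = 0.11125463.
Ratio = √(1−f) = 0.85312742.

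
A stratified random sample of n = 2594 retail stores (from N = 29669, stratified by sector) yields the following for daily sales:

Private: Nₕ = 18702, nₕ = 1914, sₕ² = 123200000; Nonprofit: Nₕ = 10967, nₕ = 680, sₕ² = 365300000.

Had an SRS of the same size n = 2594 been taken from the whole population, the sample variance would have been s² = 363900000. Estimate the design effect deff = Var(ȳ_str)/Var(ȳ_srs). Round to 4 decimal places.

0.7172

Var(ȳ_str) = Σ Wₕ²(1−fₕ)sₕ²/nₕ with Wₕ = Nₕ/29669:
  Private: (18702/29669)²·(1−1914/18702)·123200000/1914 = 22958.842
  Nonprofit: (10967/29669)²·(1−680/10967)·365300000/680 = 68851.202
  → Var(ȳ_str) = 91810.044.
Var(ȳ_srs) = (1 − 2594/29669)·363900000/2594 = 128019.95.
deff = 91810.044 / 128019.95 = 0.7172.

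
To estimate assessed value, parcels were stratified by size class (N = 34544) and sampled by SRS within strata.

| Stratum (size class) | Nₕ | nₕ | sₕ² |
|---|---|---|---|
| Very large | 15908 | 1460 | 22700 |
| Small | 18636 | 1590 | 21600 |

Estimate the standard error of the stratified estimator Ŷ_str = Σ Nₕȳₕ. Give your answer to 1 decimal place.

88820.2

Var(Ŷ_str) = Σₕ Nₕ²(1 − fₕ)sₕ²/nₕ.
Very large: 15908²·(1 − 1460/15908)·22700/1460 = 3.5735208 × 10^9.
Small: 18636²·(1 − 1590/18636)·21600/1590 = 4.3155069 × 10^9.
Sum = 7.8890277 × 10^9.
SE = √(7.8890277 × 10^9) = 88820.2.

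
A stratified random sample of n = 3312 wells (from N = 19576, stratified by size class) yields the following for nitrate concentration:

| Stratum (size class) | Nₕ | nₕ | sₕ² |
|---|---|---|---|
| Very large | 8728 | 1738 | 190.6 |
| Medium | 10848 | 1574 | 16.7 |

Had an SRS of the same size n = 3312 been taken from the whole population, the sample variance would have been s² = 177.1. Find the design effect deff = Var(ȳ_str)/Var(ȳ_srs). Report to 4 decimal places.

Var(ȳ_str) = Σ Wₕ²(1−fₕ)sₕ²/nₕ with Wₕ = Nₕ/19576:
  Very large: (8728/19576)²·(1−1738/8728)·190.6/1738 = 0.01745891
  Medium: (10848/19576)²·(1−1574/10848)·16.7/1574 = 0.0027853553
  → Var(ȳ_str) = 0.020244265.
Var(ȳ_srs) = (1 − 3312/19576)·177.1/3312 = 0.04442543.
deff = 0.020244265 / 0.04442543 = 0.4557.

0.4557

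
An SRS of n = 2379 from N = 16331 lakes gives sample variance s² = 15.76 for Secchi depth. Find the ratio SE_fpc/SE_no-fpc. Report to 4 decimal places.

0.9243

f = n/N = 2379/16331 = 0.14567387.
SE_no-fpc = √(s²/n) = 0.081391844; SE_fpc = √((1−f)s²/n) = 0.075230289.
Ratio = √(1−f) = 0.92429764.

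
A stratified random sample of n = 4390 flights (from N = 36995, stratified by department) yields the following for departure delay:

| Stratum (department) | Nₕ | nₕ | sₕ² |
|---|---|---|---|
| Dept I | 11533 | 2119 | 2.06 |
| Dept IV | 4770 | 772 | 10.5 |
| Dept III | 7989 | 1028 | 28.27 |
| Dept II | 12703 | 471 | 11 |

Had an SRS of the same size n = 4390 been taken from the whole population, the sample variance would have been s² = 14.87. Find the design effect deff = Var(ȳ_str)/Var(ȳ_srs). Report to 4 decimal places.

1.3518

Var(ȳ_str) = Σ Wₕ²(1−fₕ)sₕ²/nₕ with Wₕ = Nₕ/36995:
  Dept I: (11533/36995)²·(1−2119/11533)·2.06/2119 = 7.7119941 × 10^-5
  Dept IV: (4770/36995)²·(1−772/4770)·10.5/772 = 1.8951653 × 10^-4
  Dept III: (7989/36995)²·(1−1028/7989)·28.27/1028 = 0.0011174052
  Dept II: (12703/36995)²·(1−471/12703)·11/471 = 0.0026514869
  → Var(ȳ_str) = 0.0040355286.
Var(ȳ_srs) = (1 − 4390/36995)·14.87/4390 = 0.0029852975.
deff = 0.0040355286 / 0.0029852975 = 1.3518.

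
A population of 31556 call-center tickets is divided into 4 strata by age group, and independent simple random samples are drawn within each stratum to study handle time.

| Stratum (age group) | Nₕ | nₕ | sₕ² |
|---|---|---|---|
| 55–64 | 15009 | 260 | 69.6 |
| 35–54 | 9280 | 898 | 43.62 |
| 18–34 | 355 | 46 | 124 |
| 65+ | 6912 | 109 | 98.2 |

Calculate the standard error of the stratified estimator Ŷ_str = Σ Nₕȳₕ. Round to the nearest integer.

Var(Ŷ_str) = Σₕ Nₕ²(1 − fₕ)sₕ²/nₕ.
55–64: 15009²·(1 − 260/15009)·69.6/260 = 5.9258441 × 10^7.
35–54: 9280²·(1 − 898/9280)·43.62/898 = 3.7783741 × 10^6.
18–34: 355²·(1 − 46/355)·124/46 = 295699.57.
65+: 6912²·(1 − 109/6912)·98.2/109 = 4.2363242 × 10^7.
Sum = 1.0569576 × 10^8.
SE = √(1.0569576 × 10^8) = 10281.

10281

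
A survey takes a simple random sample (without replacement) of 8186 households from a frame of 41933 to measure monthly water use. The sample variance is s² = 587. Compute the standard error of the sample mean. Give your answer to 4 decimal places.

0.2402

Under SRS without replacement, Var(ȳ) = (1 − f)·s²/n with f = n/N = 8186/41933 = 0.19521618.
Var(ȳ) = (1 − 0.19521618)·587/8186 = 0.80478382·0.071707794 = 0.057709272.
SE(ȳ) = √(0.057709272) = 0.2402.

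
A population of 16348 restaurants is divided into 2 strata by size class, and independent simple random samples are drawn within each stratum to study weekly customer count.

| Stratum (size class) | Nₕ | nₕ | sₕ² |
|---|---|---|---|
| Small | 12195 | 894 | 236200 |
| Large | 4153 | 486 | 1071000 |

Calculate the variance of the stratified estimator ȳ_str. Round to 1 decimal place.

261.8

Var(ȳ_str) = Σₕ Wₕ²(1 − fₕ)sₕ²/nₕ with Wₕ = Nₕ/N, N = 16348.
Small: Wₕ = 0.74596281; term = 0.74596281²·(1 − 0.07330873)·236200/894 = 136.24225.
Large: Wₕ = 0.25403719; term = 0.25403719²·(1 − 0.11702384)·1071000/486 = 125.57315.
Sum = 261.8154.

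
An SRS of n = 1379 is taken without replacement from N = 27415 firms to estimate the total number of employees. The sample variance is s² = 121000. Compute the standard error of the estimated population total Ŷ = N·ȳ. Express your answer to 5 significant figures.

250260

Var(Ŷ) = N²·Var(ȳ) = N²·(1 − n/N)·s²/n.
f = 1379/27415 = 0.05030093; Var(ȳ) = 0.94969907·121000/1379 = 83.3311.
Var(Ŷ) = 27415² · 83.3311 = 6.2630174 × 10^10.
SE(Ŷ) = √(6.2630174 × 10^10) = 250260.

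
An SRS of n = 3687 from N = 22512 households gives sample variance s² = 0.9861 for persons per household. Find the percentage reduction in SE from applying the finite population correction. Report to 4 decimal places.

8.5549

f = n/N = 3687/22512 = 0.16377932.
SE_no-fpc = √(s²/n) = 0.016353997; SE_fpc = √((1−f)s²/n) = 0.014954929.
Ratio = √(1−f) = 0.91445103. Reduction = 100·(1 − 0.91445103) = 8.5549%.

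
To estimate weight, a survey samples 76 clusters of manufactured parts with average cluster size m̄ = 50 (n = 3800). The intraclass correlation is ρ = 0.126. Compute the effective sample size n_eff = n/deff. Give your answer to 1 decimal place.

deff = 1 + (50 − 1)·0.126 = 1 + 6.174 = 7.174.
n_eff = 3800 / 7.174 = 529.7.

529.7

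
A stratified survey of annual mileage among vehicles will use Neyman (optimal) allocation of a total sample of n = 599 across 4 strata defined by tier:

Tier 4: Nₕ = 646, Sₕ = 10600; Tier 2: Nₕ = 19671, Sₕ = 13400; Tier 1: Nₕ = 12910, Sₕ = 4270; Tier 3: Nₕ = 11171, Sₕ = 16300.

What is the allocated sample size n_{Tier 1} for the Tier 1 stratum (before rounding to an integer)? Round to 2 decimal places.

65.05

Neyman allocation: nₕ = n·NₕSₕ / Σⱼ NⱼSⱼ.
Σ NⱼSⱼ = 646·10600 + 19671·13400 + 12910·4270 + 11171·16300 = 5.07652 × 10^8.
n_{Tier 1} = 599·12910·4270 / (5.07652 × 10^8) = 65.05.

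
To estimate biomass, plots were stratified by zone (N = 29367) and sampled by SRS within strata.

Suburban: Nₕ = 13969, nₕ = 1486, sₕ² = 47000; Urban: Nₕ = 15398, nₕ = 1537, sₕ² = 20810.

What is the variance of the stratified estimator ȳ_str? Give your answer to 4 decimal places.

9.7458

Var(ȳ_str) = Σₕ Wₕ²(1 − fₕ)sₕ²/nₕ with Wₕ = Nₕ/N, N = 29367.
Suburban: Wₕ = 0.47566997; term = 0.47566997²·(1 − 0.10637841)·47000/1486 = 6.3950533.
Urban: Wₕ = 0.52433003; term = 0.52433003²·(1 − 0.09981816)·20810/1537 = 3.3507184.
Sum = 9.7457717.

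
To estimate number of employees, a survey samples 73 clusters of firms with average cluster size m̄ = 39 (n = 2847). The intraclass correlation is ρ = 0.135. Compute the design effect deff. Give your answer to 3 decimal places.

6.130

deff = 1 + (39 − 1)·0.135 = 1 + 5.13 = 6.13.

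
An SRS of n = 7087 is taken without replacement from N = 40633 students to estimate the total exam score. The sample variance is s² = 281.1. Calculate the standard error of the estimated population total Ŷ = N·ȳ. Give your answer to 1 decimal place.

Var(Ŷ) = N²·Var(ȳ) = N²·(1 − n/N)·s²/n.
f = 7087/40633 = 0.17441488; Var(ȳ) = 0.82558512·281.1/7087 = 0.032746152.
Var(Ŷ) = 40633² · 0.032746152 = 5.4065229 × 10^7.
SE(Ŷ) = √(5.4065229 × 10^7) = 7352.9.

7352.9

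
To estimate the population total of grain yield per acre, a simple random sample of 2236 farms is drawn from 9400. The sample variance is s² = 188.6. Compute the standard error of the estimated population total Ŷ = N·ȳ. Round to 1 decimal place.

2383.3

Var(Ŷ) = N²·Var(ȳ) = N²·(1 − n/N)·s²/n.
f = 2236/9400 = 0.23787234; Var(ȳ) = 0.76212766·188.6/2236 = 0.064283219.
Var(Ŷ) = 9400² · 0.064283219 = 5.6800652 × 10^6.
SE(Ŷ) = √(5.6800652 × 10^6) = 2383.3.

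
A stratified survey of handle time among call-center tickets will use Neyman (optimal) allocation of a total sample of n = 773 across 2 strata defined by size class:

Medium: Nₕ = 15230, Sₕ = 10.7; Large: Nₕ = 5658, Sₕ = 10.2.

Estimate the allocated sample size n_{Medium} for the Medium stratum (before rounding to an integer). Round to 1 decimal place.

570.8

Neyman allocation: nₕ = n·NₕSₕ / Σⱼ NⱼSⱼ.
Σ NⱼSⱼ = 15230·10.7 + 5658·10.2 = 220672.6.
n_{Medium} = 773·15230·10.7 / 220672.6 = 570.8.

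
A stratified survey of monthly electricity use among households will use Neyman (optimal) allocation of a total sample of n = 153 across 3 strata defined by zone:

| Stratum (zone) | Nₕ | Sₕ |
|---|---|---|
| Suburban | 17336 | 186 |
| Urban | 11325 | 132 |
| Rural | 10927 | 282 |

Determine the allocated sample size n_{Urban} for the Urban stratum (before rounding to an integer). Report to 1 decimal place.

Neyman allocation: nₕ = n·NₕSₕ / Σⱼ NⱼSⱼ.
Σ NⱼSⱼ = 17336·186 + 11325·132 + 10927·282 = 7.80081 × 10^6.
n_{Urban} = 153·11325·132 / (7.80081 × 10^6) = 29.3.

29.3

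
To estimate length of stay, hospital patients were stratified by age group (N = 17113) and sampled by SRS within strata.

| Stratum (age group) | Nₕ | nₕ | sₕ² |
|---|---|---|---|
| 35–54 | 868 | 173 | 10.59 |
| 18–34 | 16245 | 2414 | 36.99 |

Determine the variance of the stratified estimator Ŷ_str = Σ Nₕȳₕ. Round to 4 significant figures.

3.480 × 10^6

Var(Ŷ_str) = Σₕ Nₕ²(1 − fₕ)sₕ²/nₕ.
35–54: 868²·(1 − 173/868)·10.59/173 = 36927.881.
18–34: 16245²·(1 − 2414/16245)·36.99/2414 = 3.4428679 × 10^6.
Sum = 3.4797958 × 10^6.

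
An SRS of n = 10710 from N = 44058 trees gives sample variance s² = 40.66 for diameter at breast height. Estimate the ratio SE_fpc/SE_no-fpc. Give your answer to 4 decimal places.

f = n/N = 10710/44058 = 0.24308866.
SE_no-fpc = √(s²/n) = 0.061615355; SE_fpc = √((1−f)s²/n) = 0.05360576.
Ratio = √(1−f) = 0.87000652.

0.8700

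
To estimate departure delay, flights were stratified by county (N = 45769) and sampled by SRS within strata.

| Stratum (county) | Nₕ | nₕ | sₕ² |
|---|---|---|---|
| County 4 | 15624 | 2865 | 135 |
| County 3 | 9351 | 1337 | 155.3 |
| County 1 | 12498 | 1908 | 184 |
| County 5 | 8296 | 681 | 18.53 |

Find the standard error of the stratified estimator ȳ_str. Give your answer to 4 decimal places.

Var(ȳ_str) = Σₕ Wₕ²(1 − fₕ)sₕ²/nₕ with Wₕ = Nₕ/N, N = 45769.
County 4: Wₕ = 0.34136643; term = 0.34136643²·(1 − 0.18337174)·135/2865 = 0.0044840987.
County 3: Wₕ = 0.20430859; term = 0.20430859²·(1 − 0.14297936)·155.3/1337 = 0.0041553212.
County 1: Wₕ = 0.27306692; term = 0.27306692²·(1 − 0.15266443)·184/1908 = 0.0060930268.
County 5: Wₕ = 0.18125806; term = 0.18125806²·(1 − 0.08208775)·18.53/681 = 8.2058601 × 10^-4.
Sum = 0.015553033.
SE = √(0.015553033) = 0.1247.

0.1247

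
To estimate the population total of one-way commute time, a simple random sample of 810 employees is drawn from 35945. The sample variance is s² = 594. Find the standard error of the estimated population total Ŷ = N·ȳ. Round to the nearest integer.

Var(Ŷ) = N²·Var(ȳ) = N²·(1 − n/N)·s²/n.
f = 810/35945 = 0.02253443; Var(ȳ) = 0.97746557·594/810 = 0.71680809.
Var(Ŷ) = 35945² · 0.71680809 = 9.2614689 × 10^8.
SE(Ŷ) = √(9.2614689 × 10^8) = 30433.

30433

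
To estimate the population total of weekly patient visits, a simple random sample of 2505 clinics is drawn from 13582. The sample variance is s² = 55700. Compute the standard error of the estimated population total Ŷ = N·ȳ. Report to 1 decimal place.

57838.5

Var(Ŷ) = N²·Var(ȳ) = N²·(1 − n/N)·s²/n.
f = 2505/13582 = 0.18443528; Var(ȳ) = 0.81556472·55700/2505 = 18.134513.
Var(Ŷ) = 13582² · 18.134513 = 3.3452867 × 10^9.
SE(Ŷ) = √(3.3452867 × 10^9) = 57838.5.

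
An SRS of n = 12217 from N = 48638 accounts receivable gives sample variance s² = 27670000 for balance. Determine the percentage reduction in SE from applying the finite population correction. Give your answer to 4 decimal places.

f = n/N = 12217/48638 = 0.25118220.
SE_no-fpc = √(s²/n) = 47.590722; SE_fpc = √((1−f)s²/n) = 41.182279.
Ratio = √(1−f) = 0.86534259. Reduction = 100·(1 − 0.86534259) = 13.4657%.

13.4657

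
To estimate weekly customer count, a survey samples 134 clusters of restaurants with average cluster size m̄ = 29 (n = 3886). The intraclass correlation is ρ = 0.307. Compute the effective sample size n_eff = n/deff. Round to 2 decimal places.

deff = 1 + (29 − 1)·0.307 = 1 + 8.596 = 9.596.
n_eff = 3886 / 9.596 = 404.96.

404.96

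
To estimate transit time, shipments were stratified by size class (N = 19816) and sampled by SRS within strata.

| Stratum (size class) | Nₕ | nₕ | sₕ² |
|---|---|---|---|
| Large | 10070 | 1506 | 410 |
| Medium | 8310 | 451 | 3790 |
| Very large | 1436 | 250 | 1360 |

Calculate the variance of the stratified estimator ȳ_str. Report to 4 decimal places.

Var(ȳ_str) = Σₕ Wₕ²(1 − fₕ)sₕ²/nₕ with Wₕ = Nₕ/N, N = 19816.
Large: Wₕ = 0.50817521; term = 0.50817521²·(1 − 0.14955313)·410/1506 = 0.059790616.
Medium: Wₕ = 0.41935809; term = 0.41935809²·(1 − 0.05427196)·3790/451 = 1.3976518.
Very large: Wₕ = 0.07246669; term = 0.07246669²·(1 − 0.17409471)·1360/250 = 0.023594243.
Sum = 1.4810367.

1.4810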